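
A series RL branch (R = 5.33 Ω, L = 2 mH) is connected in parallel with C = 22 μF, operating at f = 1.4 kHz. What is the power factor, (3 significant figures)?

0.111

ω = 2πf = 8796 rad/s
X_L = ωL = 17.6 Ω
X_C = 1/(ωC) = 5.17 Ω
Branch 1 (R+jX_L): Z₁ = 5.33 + j17.6 Ω, |Z₁| = 18.4 Ω
Branch 2 (−jX_C): Z₂ = −j5.17 Ω
Parallel: Z = Z₁Z₂/(Z₁+Z₂), |Z| = 7.03 Ω, ∠Z = -83.6°
cos φ = cos(-83.6°) = 0.111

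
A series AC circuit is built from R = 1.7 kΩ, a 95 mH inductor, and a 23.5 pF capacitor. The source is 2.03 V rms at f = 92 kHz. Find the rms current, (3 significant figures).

ω = 2πf = 578100 rad/s
X_L = ωL = 54900 Ω
X_C = 1/(ωC) = 73600 Ω
Net reactance X = X_L − X_C = -18700 Ω
Z = 1700 − j18700 Ω
|Z| = √(1700² + 18700²) = 18800 Ω
I = V/|Z| = 2.03/18800 = 108 μA

108 μA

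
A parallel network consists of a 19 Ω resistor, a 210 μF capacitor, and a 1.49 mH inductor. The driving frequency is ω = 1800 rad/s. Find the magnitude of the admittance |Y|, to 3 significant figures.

X_L = ωL = 2.68 Ω
X_C = 1/(ωC) = 2.65 Ω
Parallel: admittances add. Y = 1/R + 1/(jωL) + jωC
Y = (0.0526 + j0.00514) S
|Y| = 0.0529 S → |Z| = 1/|Y| = 18.9 Ω, ∠Z = −∠Y = -5.58°

52.9 mS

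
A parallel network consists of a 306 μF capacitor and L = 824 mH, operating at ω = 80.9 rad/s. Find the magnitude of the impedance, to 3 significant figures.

103 Ω

X_L = ωL = 66.7 Ω
X_C = 1/(ωC) = 40.4 Ω
Parallel: admittances add. Y = 1/(jωL) + jωC
Y = (0 + j0.00975) S
|Y| = 0.00975 S → |Z| = 1/|Y| = 103 Ω, ∠Z = −∠Y = -90.0°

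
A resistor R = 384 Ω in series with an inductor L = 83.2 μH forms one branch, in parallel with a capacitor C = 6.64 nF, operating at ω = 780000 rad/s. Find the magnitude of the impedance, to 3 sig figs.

X_L = ωL = 64.9 Ω
X_C = 1/(ωC) = 193 Ω
Branch 1 (R+jX_L): Z₁ = 384 + j64.9 Ω, |Z₁| = 389 Ω
Branch 2 (−jX_C): Z₂ = −j193 Ω
Parallel: Z = Z₁Z₂/(Z₁+Z₂), |Z| = 186 Ω, ∠Z = -61.9°

186 Ω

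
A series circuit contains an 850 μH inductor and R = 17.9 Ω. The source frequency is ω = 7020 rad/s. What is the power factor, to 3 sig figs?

X_L = ωL = 5.97 Ω
Z = 17.9 + j5.97 Ω
|Z| = √(17.9² + 5.97²) = 18.9 Ω
∠Z = arctan(5.97/17.9) = 18.4°
cos φ = cos(18.4°) = 0.949

0.949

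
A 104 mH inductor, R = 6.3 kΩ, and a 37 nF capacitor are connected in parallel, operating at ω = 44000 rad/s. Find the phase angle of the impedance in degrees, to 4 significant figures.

X_L = ωL = 4576 Ω
X_C = 1/(ωC) = 614.3 Ω
Parallel: admittances add. Y = 1/R + 1/(jωL) + jωC
Y = (0.0001587 + j0.001409) S
|Y| = 0.001418 S → |Z| = 1/|Y| = 705.0 Ω, ∠Z = −∠Y = -83.57°

-83.57°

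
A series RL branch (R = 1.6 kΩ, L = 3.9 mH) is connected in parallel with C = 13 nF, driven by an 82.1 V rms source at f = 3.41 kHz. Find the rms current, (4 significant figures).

ω = 2πf = 21430 rad/s
X_L = ωL = 83.56 Ω
X_C = 1/(ωC) = 3590 Ω
Branch 1 (R+jX_L): Z₁ = 1600 + j83.56 Ω, |Z₁| = 1602 Ω
Branch 2 (−jX_C): Z₂ = −j3590 Ω
Parallel: Z = Z₁Z₂/(Z₁+Z₂), |Z| = 1492 Ω, ∠Z = -21.54°
I = V/|Z| = 82.1/1492 = 55.01 mA

55.01 mA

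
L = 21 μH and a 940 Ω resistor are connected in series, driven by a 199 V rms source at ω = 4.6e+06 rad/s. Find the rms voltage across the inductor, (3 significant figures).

X_L = ωL = 96.6 Ω
Z = 940 + j96.6 Ω
|Z| = √(940² + 96.6²) = 945 Ω
I = V/|Z| = 211 mA
V_L = I·|Z_L| = 0.211 × 96.6 = 20.3 V

20.3 V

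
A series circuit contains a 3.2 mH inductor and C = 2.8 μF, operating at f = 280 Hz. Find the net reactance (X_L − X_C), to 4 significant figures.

ω = 2πf = 1759 rad/s
X_L = ωL = 5.630 Ω
X_C = 1/(ωC) = 203.0 Ω
X = 5.630 − 203.0 = -197.4 Ω

-197.4 Ω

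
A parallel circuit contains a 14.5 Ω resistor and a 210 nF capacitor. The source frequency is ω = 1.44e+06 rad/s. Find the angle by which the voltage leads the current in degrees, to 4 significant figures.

-77.15°

X_C = 1/(ωC) = 3.307 Ω
Parallel: admittances add. Y = 1/R + jωC
Y = (0.06897 + j0.3024) S
|Y| = 0.3102 S → |Z| = 1/|Y| = 3.224 Ω, ∠Z = −∠Y = -77.15°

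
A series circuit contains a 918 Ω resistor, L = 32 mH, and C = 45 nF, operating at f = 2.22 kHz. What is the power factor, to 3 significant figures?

ω = 2πf = 13950 rad/s
X_L = ωL = 446 Ω
X_C = 1/(ωC) = 1590 Ω
Net reactance X = X_L − X_C = -1150 Ω
Z = 918 − j1150 Ω
|Z| = √(918² + 1150²) = 1470 Ω
∠Z = arctan(-1150/918) = -51.3°
cos φ = cos(-51.3°) = 0.625

0.625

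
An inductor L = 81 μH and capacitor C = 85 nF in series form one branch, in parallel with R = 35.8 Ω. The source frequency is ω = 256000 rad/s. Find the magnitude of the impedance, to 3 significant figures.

X_L = ωL = 20.7 Ω
X_C = 1/(ωC) = 46.0 Ω
Branch 1: Z₁ = R = 35.8 Ω
Branch 2 (series LC): Z₂ = j(X_L − X_C) = −j25.2 Ω
Parallel: Z = Z₁Z₂/(Z₁+Z₂), |Z| = 20.6 Ω, ∠Z = -54.8°

20.6 Ω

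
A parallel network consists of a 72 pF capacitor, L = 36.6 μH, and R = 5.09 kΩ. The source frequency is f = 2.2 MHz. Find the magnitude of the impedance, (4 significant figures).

999.2 Ω

ω = 2πf = 1.382e+07 rad/s
X_L = ωL = 505.9 Ω
X_C = 1/(ωC) = 1005 Ω
Parallel: admittances add. Y = 1/R + 1/(jωL) + jωC
Y = (0.0001965 − j0.0009813) S
|Y| = 0.001001 S → |Z| = 1/|Y| = 999.2 Ω, ∠Z = −∠Y = 78.68°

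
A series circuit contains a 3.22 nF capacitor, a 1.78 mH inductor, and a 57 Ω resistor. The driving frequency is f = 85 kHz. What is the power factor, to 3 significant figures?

0.153

ω = 2πf = 534100 rad/s
X_L = ωL = 951 Ω
X_C = 1/(ωC) = 581 Ω
Net reactance X = X_L − X_C = 369 Ω
Z = 57.0 + j369 Ω
|Z| = √(57.0² + 369²) = 374 Ω
∠Z = arctan(369/57.0) = 81.2°
cos φ = cos(81.2°) = 0.153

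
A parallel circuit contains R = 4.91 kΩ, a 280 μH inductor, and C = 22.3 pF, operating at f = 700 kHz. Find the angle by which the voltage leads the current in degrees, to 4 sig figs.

ω = 2πf = 4.398e+06 rad/s
X_L = ωL = 1232 Ω
X_C = 1/(ωC) = 10200 Ω
Parallel: admittances add. Y = 1/R + 1/(jωL) + jωC
Y = (0.0002037 − j0.0007139) S
|Y| = 0.0007424 S → |Z| = 1/|Y| = 1347 Ω, ∠Z = −∠Y = 74.08°

74.08°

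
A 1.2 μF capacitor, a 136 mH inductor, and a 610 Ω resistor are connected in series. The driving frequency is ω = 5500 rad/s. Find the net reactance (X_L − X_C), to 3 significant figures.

596 Ω

X_L = ωL = 748 Ω
X_C = 1/(ωC) = 152 Ω
X = 748 − 152 = 596 Ω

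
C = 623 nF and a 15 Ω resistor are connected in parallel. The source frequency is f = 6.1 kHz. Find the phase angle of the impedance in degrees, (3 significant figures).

ω = 2πf = 38330 rad/s
X_C = 1/(ωC) = 41.9 Ω
Parallel: admittances add. Y = 1/R + jωC
Y = (0.0667 + j0.0239) S
|Y| = 0.0708 S → |Z| = 1/|Y| = 14.1 Ω, ∠Z = −∠Y = -19.7°

-19.7°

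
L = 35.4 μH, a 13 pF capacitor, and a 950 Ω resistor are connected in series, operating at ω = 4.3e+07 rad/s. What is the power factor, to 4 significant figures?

0.9628

X_L = ωL = 1522 Ω
X_C = 1/(ωC) = 1789 Ω
Net reactance X = X_L − X_C = -266.7 Ω
Z = 950.0 − j266.7 Ω
|Z| = √(950.0² + 266.7²) = 986.7 Ω
∠Z = arctan(-266.7/950.0) = -15.68°
cos φ = cos(-15.68°) = 0.9628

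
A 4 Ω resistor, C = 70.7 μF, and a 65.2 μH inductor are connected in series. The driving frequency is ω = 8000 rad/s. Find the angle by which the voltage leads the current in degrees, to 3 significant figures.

-17.3°

X_L = ωL = 0.522 Ω
X_C = 1/(ωC) = 1.77 Ω
Net reactance X = X_L − X_C = -1.25 Ω
Z = 4.00 − j1.25 Ω
|Z| = √(4.00² + 1.25²) = 4.19 Ω
∠Z = arctan(-1.25/4.00) = -17.3°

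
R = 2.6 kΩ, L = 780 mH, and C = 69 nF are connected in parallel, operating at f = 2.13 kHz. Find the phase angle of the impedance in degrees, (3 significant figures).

ω = 2πf = 13380 rad/s
X_L = ωL = 10400 Ω
X_C = 1/(ωC) = 1080 Ω
Parallel: admittances add. Y = 1/R + 1/(jωL) + jωC
Y = (0.000385 + j0.000828) S
|Y| = 0.000913 S → |Z| = 1/|Y| = 1100 Ω, ∠Z = −∠Y = -65.1°

-65.1°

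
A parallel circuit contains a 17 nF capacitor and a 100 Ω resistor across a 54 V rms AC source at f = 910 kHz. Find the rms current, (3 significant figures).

ω = 2πf = 5.718e+06 rad/s
X_C = 1/(ωC) = 10.3 Ω
Parallel: admittances add. Y = 1/R + jωC
Y = (0.0100 + j0.0972) S
|Y| = 0.0977 S → |Z| = 1/|Y| = 10.2 Ω, ∠Z = −∠Y = -84.1°
I = V/|Z| = 54/10.2 = 5.28 A

5.28 A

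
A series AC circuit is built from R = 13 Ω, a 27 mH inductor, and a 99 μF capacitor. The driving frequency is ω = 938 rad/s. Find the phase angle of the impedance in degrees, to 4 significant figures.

48.23°

X_L = ωL = 25.33 Ω
X_C = 1/(ωC) = 10.77 Ω
Net reactance X = X_L − X_C = 14.56 Ω
Z = 13.00 + j14.56 Ω
|Z| = √(13.00² + 14.56²) = 19.52 Ω
∠Z = arctan(14.56/13.00) = 48.23°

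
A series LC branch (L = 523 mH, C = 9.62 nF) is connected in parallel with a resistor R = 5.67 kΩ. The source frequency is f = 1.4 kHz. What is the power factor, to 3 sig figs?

0.786

ω = 2πf = 8796 rad/s
X_L = ωL = 4600 Ω
X_C = 1/(ωC) = 11800 Ω
Branch 1: Z₁ = R = 5670 Ω
Branch 2 (series LC): Z₂ = j(X_L − X_C) = −j7220 Ω
Parallel: Z = Z₁Z₂/(Z₁+Z₂), |Z| = 4460 Ω, ∠Z = -38.2°
cos φ = cos(-38.2°) = 0.786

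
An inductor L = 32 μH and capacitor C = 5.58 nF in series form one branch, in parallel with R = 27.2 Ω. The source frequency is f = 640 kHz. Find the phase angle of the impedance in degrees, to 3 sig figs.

17.9°

ω = 2πf = 4.021e+06 rad/s
X_L = ωL = 129 Ω
X_C = 1/(ωC) = 44.6 Ω
Branch 1: Z₁ = R = 27.2 Ω
Branch 2 (series LC): Z₂ = j(X_L − X_C) = j84.1 Ω
Parallel: Z = Z₁Z₂/(Z₁+Z₂), |Z| = 25.9 Ω, ∠Z = 17.9°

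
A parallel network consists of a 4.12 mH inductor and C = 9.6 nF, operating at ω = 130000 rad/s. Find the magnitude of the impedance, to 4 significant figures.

X_L = ωL = 535.6 Ω
X_C = 1/(ωC) = 801.3 Ω
Parallel: admittances add. Y = 1/(jωL) + jωC
Y = (0 − j0.0006191) S
|Y| = 0.0006191 S → |Z| = 1/|Y| = 1615 Ω, ∠Z = −∠Y = 90.00°

1615 Ω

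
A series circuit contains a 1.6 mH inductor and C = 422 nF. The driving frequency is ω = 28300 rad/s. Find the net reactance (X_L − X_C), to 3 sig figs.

X_L = ωL = 45.3 Ω
X_C = 1/(ωC) = 83.7 Ω
X = 45.3 − 83.7 = -38.5 Ω

-38.5 Ω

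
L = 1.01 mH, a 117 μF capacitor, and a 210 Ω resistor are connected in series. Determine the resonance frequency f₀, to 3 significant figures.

463 Hz

ω₀ = 1/√(LC) = 1/√(0.00101 × 0.000117) = 2909 rad/s
f₀ = ω₀/(2π) = 463 Hz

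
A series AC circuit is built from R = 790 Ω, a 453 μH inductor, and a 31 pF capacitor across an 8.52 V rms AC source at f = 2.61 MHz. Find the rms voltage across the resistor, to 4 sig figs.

ω = 2πf = 1.64e+07 rad/s
X_L = ωL = 7429 Ω
X_C = 1/(ωC) = 1967 Ω
Net reactance X = X_L − X_C = 5462 Ω
Z = 790.0 + j5462 Ω
|Z| = √(790.0² + 5462²) = 5519 Ω
I = V/|Z| = 1.544 mA
V_R = I·|Z_R| = 0.001544 × 790.0 = 1.220 V

1.220 V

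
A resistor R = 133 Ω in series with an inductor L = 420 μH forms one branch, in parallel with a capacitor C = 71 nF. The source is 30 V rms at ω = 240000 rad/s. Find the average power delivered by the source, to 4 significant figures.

4.298 W

X_L = ωL = 100.8 Ω
X_C = 1/(ωC) = 58.69 Ω
Branch 1 (R+jX_L): Z₁ = 133.0 + j100.8 Ω, |Z₁| = 166.9 Ω
Branch 2 (−jX_C): Z₂ = −j58.69 Ω
Parallel: Z = Z₁Z₂/(Z₁+Z₂), |Z| = 70.20 Ω, ∠Z = -70.41°
I = V/|Z| = 427.3 mA
P = VI cos φ = 30 × 0.4273 × cos(-70.41°) = 4.298 W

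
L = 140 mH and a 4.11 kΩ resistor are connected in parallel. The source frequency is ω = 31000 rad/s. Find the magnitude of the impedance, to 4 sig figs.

2984 Ω

X_L = ωL = 4340 Ω
Parallel: admittances add. Y = 1/R + 1/(jωL)
Y = (0.0002433 − j0.0002304) S
|Y| = 0.0003351 S → |Z| = 1/|Y| = 2984 Ω, ∠Z = −∠Y = 43.44°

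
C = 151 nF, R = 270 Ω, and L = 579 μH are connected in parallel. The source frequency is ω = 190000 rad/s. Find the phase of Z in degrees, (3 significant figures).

-79.3°

X_L = ωL = 110 Ω
X_C = 1/(ωC) = 34.9 Ω
Parallel: admittances add. Y = 1/R + 1/(jωL) + jωC
Y = (0.00370 + j0.0196) S
|Y| = 0.0199 S → |Z| = 1/|Y| = 50.1 Ω, ∠Z = −∠Y = -79.3°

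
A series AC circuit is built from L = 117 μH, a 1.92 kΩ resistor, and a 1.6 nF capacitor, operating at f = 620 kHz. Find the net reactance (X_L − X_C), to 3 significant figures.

ω = 2πf = 3.896e+06 rad/s
X_L = ωL = 456 Ω
X_C = 1/(ωC) = 160 Ω
X = 456 − 160 = 295 Ω

295 Ω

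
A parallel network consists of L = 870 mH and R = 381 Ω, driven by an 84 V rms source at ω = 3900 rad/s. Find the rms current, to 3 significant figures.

X_L = ωL = 3390 Ω
Parallel: admittances add. Y = 1/R + 1/(jωL)
Y = (0.00262 − j0.000295) S
|Y| = 0.00264 S → |Z| = 1/|Y| = 379 Ω, ∠Z = −∠Y = 6.41°
I = V/|Z| = 84/379 = 222 mA

222 mA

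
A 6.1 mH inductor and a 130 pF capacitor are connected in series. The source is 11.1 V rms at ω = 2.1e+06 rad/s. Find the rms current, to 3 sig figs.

1.21 mA

X_L = ωL = 12800 Ω
X_C = 1/(ωC) = 3660 Ω
Net reactance X = X_L − X_C = 9150 Ω
Z = j9150 Ω
|Z| = √(0² + 9150²) = 9150 Ω
I = V/|Z| = 11.1/9150 = 1.21 mA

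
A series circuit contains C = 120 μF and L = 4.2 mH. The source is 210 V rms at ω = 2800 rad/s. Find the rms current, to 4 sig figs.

X_L = ωL = 11.76 Ω
X_C = 1/(ωC) = 2.976 Ω
Net reactance X = X_L − X_C = 8.784 Ω
Z = j8.784 Ω
|Z| = √(0² + 8.784²) = 8.784 Ω
I = V/|Z| = 210/8.784 = 23.91 A

23.91 A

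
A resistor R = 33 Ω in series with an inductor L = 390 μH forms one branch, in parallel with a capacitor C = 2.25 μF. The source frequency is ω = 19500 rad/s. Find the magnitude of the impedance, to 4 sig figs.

X_L = ωL = 7.605 Ω
X_C = 1/(ωC) = 22.79 Ω
Branch 1 (R+jX_L): Z₁ = 33.00 + j7.605 Ω, |Z₁| = 33.86 Ω
Branch 2 (−jX_C): Z₂ = −j22.79 Ω
Parallel: Z = Z₁Z₂/(Z₁+Z₂), |Z| = 21.25 Ω, ∠Z = -52.31°

21.25 Ω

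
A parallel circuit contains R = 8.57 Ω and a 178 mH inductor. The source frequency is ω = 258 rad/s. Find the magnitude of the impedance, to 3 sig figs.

8.42 Ω

X_L = ωL = 45.9 Ω
Parallel: admittances add. Y = 1/R + 1/(jωL)
Y = (0.117 − j0.0218) S
|Y| = 0.119 S → |Z| = 1/|Y| = 8.42 Ω, ∠Z = −∠Y = 10.6°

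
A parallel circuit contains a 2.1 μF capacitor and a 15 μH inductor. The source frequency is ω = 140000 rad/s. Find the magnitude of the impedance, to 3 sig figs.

X_L = ωL = 2.10 Ω
X_C = 1/(ωC) = 3.40 Ω
Parallel: admittances add. Y = 1/(jωL) + jωC
Y = (0 − j0.182) S
|Y| = 0.182 S → |Z| = 1/|Y| = 5.49 Ω, ∠Z = −∠Y = 90.0°

5.49 Ω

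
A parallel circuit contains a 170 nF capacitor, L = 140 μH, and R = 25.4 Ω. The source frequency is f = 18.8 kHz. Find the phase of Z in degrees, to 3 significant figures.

45.7°

ω = 2πf = 118100 rad/s
X_L = ωL = 16.5 Ω
X_C = 1/(ωC) = 49.8 Ω
Parallel: admittances add. Y = 1/R + 1/(jωL) + jωC
Y = (0.0394 − j0.0404) S
|Y| = 0.0564 S → |Z| = 1/|Y| = 17.7 Ω, ∠Z = −∠Y = 45.7°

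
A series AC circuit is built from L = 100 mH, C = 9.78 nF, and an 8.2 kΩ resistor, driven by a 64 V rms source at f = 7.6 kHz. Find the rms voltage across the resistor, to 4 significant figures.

ω = 2πf = 47750 rad/s
X_L = ωL = 4775 Ω
X_C = 1/(ωC) = 2141 Ω
Net reactance X = X_L − X_C = 2634 Ω
Z = 8200 + j2634 Ω
|Z| = √(8200² + 2634²) = 8613 Ω
I = V/|Z| = 7.431 mA
V_R = I·|Z_R| = 0.007431 × 8200 = 60.93 V

60.93 V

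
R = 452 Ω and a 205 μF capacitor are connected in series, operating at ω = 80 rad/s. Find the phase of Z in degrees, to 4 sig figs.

-7.683°

X_C = 1/(ωC) = 60.98 Ω
Z = 452.0 − j60.98 Ω
|Z| = √(452.0² + 60.98²) = 456.1 Ω
∠Z = arctan(-60.98/452.0) = -7.683°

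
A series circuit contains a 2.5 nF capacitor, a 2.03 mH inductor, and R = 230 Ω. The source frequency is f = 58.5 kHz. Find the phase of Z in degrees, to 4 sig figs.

ω = 2πf = 367600 rad/s
X_L = ωL = 746.2 Ω
X_C = 1/(ωC) = 1088 Ω
Net reactance X = X_L − X_C = -342.1 Ω
Z = 230.0 − j342.1 Ω
|Z| = √(230.0² + 342.1²) = 412.2 Ω
∠Z = arctan(-342.1/230.0) = -56.08°

-56.08°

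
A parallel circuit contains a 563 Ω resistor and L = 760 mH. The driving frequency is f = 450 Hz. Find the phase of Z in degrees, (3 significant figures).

14.7°

ω = 2πf = 2827 rad/s
X_L = ωL = 2150 Ω
Parallel: admittances add. Y = 1/R + 1/(jωL)
Y = (0.00178 − j0.000465) S
|Y| = 0.00184 S → |Z| = 1/|Y| = 545 Ω, ∠Z = −∠Y = 14.7°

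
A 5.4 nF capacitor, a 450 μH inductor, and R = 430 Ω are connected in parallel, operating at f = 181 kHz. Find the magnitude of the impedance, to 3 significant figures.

ω = 2πf = 1.137e+06 rad/s
X_L = ωL = 512 Ω
X_C = 1/(ωC) = 163 Ω
Parallel: admittances add. Y = 1/R + 1/(jωL) + jωC
Y = (0.00233 + j0.00419) S
|Y| = 0.00479 S → |Z| = 1/|Y| = 209 Ω, ∠Z = −∠Y = -61.0°

209 Ω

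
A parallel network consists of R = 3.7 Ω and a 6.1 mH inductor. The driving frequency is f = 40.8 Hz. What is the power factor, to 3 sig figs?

ω = 2πf = 256.4 rad/s
X_L = ωL = 1.56 Ω
Parallel: admittances add. Y = 1/R + 1/(jωL)
Y = (0.270 − j0.639) S
|Y| = 0.694 S → |Z| = 1/|Y| = 1.44 Ω, ∠Z = −∠Y = 67.1°
cos φ = cos(67.1°) = 0.389

0.389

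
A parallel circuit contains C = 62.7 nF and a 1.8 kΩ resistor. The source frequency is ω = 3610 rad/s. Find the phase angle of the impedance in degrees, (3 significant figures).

-22.2°

X_C = 1/(ωC) = 4420 Ω
Parallel: admittances add. Y = 1/R + jωC
Y = (0.000556 + j0.000226) S
|Y| = 0.000600 S → |Z| = 1/|Y| = 1670 Ω, ∠Z = −∠Y = -22.2°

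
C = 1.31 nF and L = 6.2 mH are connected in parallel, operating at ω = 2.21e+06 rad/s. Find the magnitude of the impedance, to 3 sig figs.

X_L = ωL = 13700 Ω
X_C = 1/(ωC) = 345 Ω
Parallel: admittances add. Y = 1/(jωL) + jωC
Y = (0 + j0.00282) S
|Y| = 0.00282 S → |Z| = 1/|Y| = 354 Ω, ∠Z = −∠Y = -90.0°

354 Ω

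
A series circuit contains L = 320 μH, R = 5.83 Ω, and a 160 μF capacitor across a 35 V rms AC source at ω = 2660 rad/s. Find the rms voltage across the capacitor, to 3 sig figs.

X_L = ωL = 0.851 Ω
X_C = 1/(ωC) = 2.35 Ω
Net reactance X = X_L − X_C = -1.50 Ω
Z = 5.83 − j1.50 Ω
|Z| = √(5.83² + 1.50²) = 6.02 Ω
I = V/|Z| = 5.81 A
V_C = I·|Z_C| = 5.81 × 2.35 = 13.7 V

13.7 V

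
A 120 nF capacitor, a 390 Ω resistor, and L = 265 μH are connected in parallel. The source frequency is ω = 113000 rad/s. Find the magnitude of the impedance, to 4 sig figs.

X_L = ωL = 29.95 Ω
X_C = 1/(ωC) = 73.75 Ω
Parallel: admittances add. Y = 1/R + 1/(jωL) + jωC
Y = (0.002564 − j0.01983) S
|Y| = 0.02000 S → |Z| = 1/|Y| = 50.00 Ω, ∠Z = −∠Y = 82.63°

50.00 Ω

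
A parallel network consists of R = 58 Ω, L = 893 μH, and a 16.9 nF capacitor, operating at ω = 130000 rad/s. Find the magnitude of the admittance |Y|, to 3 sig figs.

X_L = ωL = 116 Ω
X_C = 1/(ωC) = 455 Ω
Parallel: admittances add. Y = 1/R + 1/(jωL) + jωC
Y = (0.0172 − j0.00642) S
|Y| = 0.0184 S → |Z| = 1/|Y| = 54.4 Ω, ∠Z = −∠Y = 20.4°

18.4 mS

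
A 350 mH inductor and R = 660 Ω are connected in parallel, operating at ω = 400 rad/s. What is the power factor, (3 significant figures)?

X_L = ωL = 140 Ω
Parallel: admittances add. Y = 1/R + 1/(jωL)
Y = (0.00152 − j0.00714) S
|Y| = 0.00730 S → |Z| = 1/|Y| = 137 Ω, ∠Z = −∠Y = 78.0°
cos φ = cos(78.0°) = 0.208

0.208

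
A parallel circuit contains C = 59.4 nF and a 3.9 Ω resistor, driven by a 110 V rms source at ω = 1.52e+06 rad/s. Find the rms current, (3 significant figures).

29.9 A

X_C = 1/(ωC) = 11.1 Ω
Parallel: admittances add. Y = 1/R + jωC
Y = (0.256 + j0.0903) S
|Y| = 0.272 S → |Z| = 1/|Y| = 3.68 Ω, ∠Z = −∠Y = -19.4°
I = V/|Z| = 110/3.68 = 29.9 A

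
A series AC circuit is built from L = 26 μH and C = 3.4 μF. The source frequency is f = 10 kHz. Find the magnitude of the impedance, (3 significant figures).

ω = 2πf = 62830 rad/s
X_L = ωL = 1.63 Ω
X_C = 1/(ωC) = 4.68 Ω
Net reactance X = X_L − X_C = -3.05 Ω
Z = − j3.05 Ω
|Z| = √(0² + 3.05²) = 3.05 Ω

3.05 Ω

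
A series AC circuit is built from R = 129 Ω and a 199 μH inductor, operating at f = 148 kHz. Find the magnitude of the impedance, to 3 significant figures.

ω = 2πf = 929900 rad/s
X_L = ωL = 185 Ω
Z = 129 + j185 Ω
|Z| = √(129² + 185²) = 226 Ω

226 Ω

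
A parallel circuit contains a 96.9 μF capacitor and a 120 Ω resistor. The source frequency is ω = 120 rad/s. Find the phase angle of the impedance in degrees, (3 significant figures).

X_C = 1/(ωC) = 86.0 Ω
Parallel: admittances add. Y = 1/R + jωC
Y = (0.00833 + j0.0116) S
|Y| = 0.0143 S → |Z| = 1/|Y| = 69.9 Ω, ∠Z = −∠Y = -54.4°

-54.4°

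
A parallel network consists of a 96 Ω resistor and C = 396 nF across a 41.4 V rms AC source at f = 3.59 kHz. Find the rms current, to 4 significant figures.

568.1 mA

ω = 2πf = 22560 rad/s
X_C = 1/(ωC) = 112.0 Ω
Parallel: admittances add. Y = 1/R + jωC
Y = (0.01042 + j0.008932) S
|Y| = 0.01372 S → |Z| = 1/|Y| = 72.88 Ω, ∠Z = −∠Y = -40.61°
I = V/|Z| = 41.4/72.88 = 568.1 mA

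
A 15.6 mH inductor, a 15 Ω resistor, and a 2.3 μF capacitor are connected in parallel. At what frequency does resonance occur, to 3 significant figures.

ω₀ = 1/√(LC) = 1/√(0.0156 × 2.3e-06) = 5279 rad/s
f₀ = ω₀/(2π) = 840 Hz

840 Hz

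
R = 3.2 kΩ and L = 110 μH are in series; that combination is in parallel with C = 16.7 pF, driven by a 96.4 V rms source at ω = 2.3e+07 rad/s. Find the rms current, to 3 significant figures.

X_L = ωL = 2530 Ω
X_C = 1/(ωC) = 2600 Ω
Branch 1 (R+jX_L): Z₁ = 3200 + j2530 Ω, |Z₁| = 4080 Ω
Branch 2 (−jX_C): Z₂ = −j2600 Ω
Parallel: Z = Z₁Z₂/(Z₁+Z₂), |Z| = 3320 Ω, ∠Z = -50.4°
I = V/|Z| = 96.4/3320 = 29.1 mA

29.1 mA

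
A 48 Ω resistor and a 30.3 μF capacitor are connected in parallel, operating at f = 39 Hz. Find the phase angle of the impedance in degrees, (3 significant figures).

-19.6°

ω = 2πf = 245.0 rad/s
X_C = 1/(ωC) = 135 Ω
Parallel: admittances add. Y = 1/R + jωC
Y = (0.0208 + j0.00742) S
|Y| = 0.0221 S → |Z| = 1/|Y| = 45.2 Ω, ∠Z = −∠Y = -19.6°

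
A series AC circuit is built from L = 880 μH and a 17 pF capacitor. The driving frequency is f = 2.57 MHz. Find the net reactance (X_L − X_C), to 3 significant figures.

ω = 2πf = 1.615e+07 rad/s
X_L = ωL = 14200 Ω
X_C = 1/(ωC) = 3640 Ω
X = 14200 − 3640 = 10600 Ω

10600 Ω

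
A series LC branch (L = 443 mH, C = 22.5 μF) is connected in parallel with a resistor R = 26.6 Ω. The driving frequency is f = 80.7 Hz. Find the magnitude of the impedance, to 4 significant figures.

26.11 Ω

ω = 2πf = 507.1 rad/s
X_L = ωL = 224.6 Ω
X_C = 1/(ωC) = 87.65 Ω
Branch 1: Z₁ = R = 26.60 Ω
Branch 2 (series LC): Z₂ = j(X_L − X_C) = j137.0 Ω
Parallel: Z = Z₁Z₂/(Z₁+Z₂), |Z| = 26.11 Ω, ∠Z = 10.99°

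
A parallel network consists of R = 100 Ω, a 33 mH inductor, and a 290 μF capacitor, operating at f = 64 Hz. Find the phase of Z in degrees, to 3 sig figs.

ω = 2πf = 402.1 rad/s
X_L = ωL = 13.3 Ω
X_C = 1/(ωC) = 8.58 Ω
Parallel: admittances add. Y = 1/R + 1/(jωL) + jωC
Y = (0.0100 + j0.0413) S
|Y| = 0.0425 S → |Z| = 1/|Y| = 23.6 Ω, ∠Z = −∠Y = -76.4°

-76.4°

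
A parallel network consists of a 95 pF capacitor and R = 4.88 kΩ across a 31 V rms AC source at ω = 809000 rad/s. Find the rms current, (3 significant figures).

6.78 mA

X_C = 1/(ωC) = 13000 Ω
Parallel: admittances add. Y = 1/R + jωC
Y = (0.000205 + j7.69e-05) S
|Y| = 0.000219 S → |Z| = 1/|Y| = 4570 Ω, ∠Z = −∠Y = -20.6°
I = V/|Z| = 31/4570 = 6.78 mA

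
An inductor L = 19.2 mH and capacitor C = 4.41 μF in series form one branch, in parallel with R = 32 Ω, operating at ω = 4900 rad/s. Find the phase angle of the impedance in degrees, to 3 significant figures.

33.8°

X_L = ωL = 94.1 Ω
X_C = 1/(ωC) = 46.3 Ω
Branch 1: Z₁ = R = 32.0 Ω
Branch 2 (series LC): Z₂ = j(X_L − X_C) = j47.8 Ω
Parallel: Z = Z₁Z₂/(Z₁+Z₂), |Z| = 26.6 Ω, ∠Z = 33.8°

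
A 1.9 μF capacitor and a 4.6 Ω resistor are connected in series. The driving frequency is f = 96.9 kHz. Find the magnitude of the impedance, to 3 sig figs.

4.68 Ω

ω = 2πf = 608800 rad/s
X_C = 1/(ωC) = 0.864 Ω
Z = 4.60 − j0.864 Ω
|Z| = √(4.60² + 0.864²) = 4.68 Ω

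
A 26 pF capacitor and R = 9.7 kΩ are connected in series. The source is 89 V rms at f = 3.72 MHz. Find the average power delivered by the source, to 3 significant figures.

ω = 2πf = 2.337e+07 rad/s
X_C = 1/(ωC) = 1650 Ω
Z = 9700 − j1650 Ω
|Z| = √(9700² + 1650²) = 9840 Ω
∠Z = arctan(-1650/9700) = -9.63°
I = V/|Z| = 9.05 mA
P = VI cos φ = 89 × 0.00905 × cos(-9.63°) = 794 mW

794 mW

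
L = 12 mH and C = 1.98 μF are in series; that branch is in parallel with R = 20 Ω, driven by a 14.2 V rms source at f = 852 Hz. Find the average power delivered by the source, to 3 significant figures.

ω = 2πf = 5353 rad/s
X_L = ωL = 64.2 Ω
X_C = 1/(ωC) = 94.3 Ω
Branch 1: Z₁ = R = 20.0 Ω
Branch 2 (series LC): Z₂ = j(X_L − X_C) = −j30.1 Ω
Parallel: Z = Z₁Z₂/(Z₁+Z₂), |Z| = 16.7 Ω, ∠Z = -33.6°
I = V/|Z| = 852 mA
P = VI cos φ = 14.2 × 0.852 × cos(-33.6°) = 10.1 W

10.1 W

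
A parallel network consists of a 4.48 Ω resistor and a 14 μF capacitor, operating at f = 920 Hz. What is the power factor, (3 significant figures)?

ω = 2πf = 5781 rad/s
X_C = 1/(ωC) = 12.4 Ω
Parallel: admittances add. Y = 1/R + jωC
Y = (0.223 + j0.0809) S
|Y| = 0.237 S → |Z| = 1/|Y| = 4.21 Ω, ∠Z = −∠Y = -19.9°
cos φ = cos(-19.9°) = 0.940

0.940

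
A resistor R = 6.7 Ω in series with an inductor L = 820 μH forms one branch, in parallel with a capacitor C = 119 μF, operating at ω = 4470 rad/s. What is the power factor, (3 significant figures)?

X_L = ωL = 3.67 Ω
X_C = 1/(ωC) = 1.88 Ω
Branch 1 (R+jX_L): Z₁ = 6.70 + j3.67 Ω, |Z₁| = 7.64 Ω
Branch 2 (−jX_C): Z₂ = −j1.88 Ω
Parallel: Z = Z₁Z₂/(Z₁+Z₂), |Z| = 2.07 Ω, ∠Z = -76.2°
cos φ = cos(-76.2°) = 0.238

0.238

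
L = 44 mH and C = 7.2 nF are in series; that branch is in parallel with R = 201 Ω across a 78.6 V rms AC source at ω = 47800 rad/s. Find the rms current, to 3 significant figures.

403 mA

X_L = ωL = 2100 Ω
X_C = 1/(ωC) = 2910 Ω
Branch 1: Z₁ = R = 201 Ω
Branch 2 (series LC): Z₂ = j(X_L − X_C) = −j802 Ω
Parallel: Z = Z₁Z₂/(Z₁+Z₂), |Z| = 195 Ω, ∠Z = -14.1°
I = V/|Z| = 78.6/195 = 403 mA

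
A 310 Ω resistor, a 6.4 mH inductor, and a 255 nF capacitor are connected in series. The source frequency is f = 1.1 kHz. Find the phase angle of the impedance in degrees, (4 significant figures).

ω = 2πf = 6912 rad/s
X_L = ωL = 44.23 Ω
X_C = 1/(ωC) = 567.4 Ω
Net reactance X = X_L − X_C = -523.2 Ω
Z = 310.0 − j523.2 Ω
|Z| = √(310.0² + 523.2²) = 608.1 Ω
∠Z = arctan(-523.2/310.0) = -59.35°

-59.35°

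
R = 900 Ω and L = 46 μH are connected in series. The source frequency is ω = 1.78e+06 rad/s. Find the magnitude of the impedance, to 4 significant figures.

X_L = ωL = 81.88 Ω
Z = 900.0 + j81.88 Ω
|Z| = √(900.0² + 81.88²) = 903.7 Ω

903.7 Ω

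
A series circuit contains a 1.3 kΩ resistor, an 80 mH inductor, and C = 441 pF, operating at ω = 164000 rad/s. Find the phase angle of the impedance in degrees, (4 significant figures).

-28.53°

X_L = ωL = 13120 Ω
X_C = 1/(ωC) = 13830 Ω
Net reactance X = X_L − X_C = -706.7 Ω
Z = 1300 − j706.7 Ω
|Z| = √(1300² + 706.7²) = 1480 Ω
∠Z = arctan(-706.7/1300) = -28.53°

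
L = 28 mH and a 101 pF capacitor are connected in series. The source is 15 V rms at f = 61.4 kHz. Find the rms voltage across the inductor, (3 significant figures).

ω = 2πf = 385800 rad/s
X_L = ωL = 10800 Ω
X_C = 1/(ωC) = 25700 Ω
Net reactance X = X_L − X_C = -14900 Ω
Z = − j14900 Ω
|Z| = √(0² + 14900²) = 14900 Ω
I = V/|Z| = 1.01 mA
V_L = I·|Z_L| = 0.00101 × 10800 = 10.9 V

10.9 V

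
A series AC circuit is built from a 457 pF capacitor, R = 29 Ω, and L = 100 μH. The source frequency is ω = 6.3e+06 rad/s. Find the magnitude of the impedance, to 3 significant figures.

284 Ω

X_L = ωL = 630 Ω
X_C = 1/(ωC) = 347 Ω
Net reactance X = X_L − X_C = 283 Ω
Z = 29.0 + j283 Ω
|Z| = √(29.0² + 283²) = 284 Ω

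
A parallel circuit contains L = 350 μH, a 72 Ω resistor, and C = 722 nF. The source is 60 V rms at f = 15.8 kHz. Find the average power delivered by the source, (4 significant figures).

ω = 2πf = 99270 rad/s
X_L = ωL = 34.75 Ω
X_C = 1/(ωC) = 13.95 Ω
Parallel: admittances add. Y = 1/R + 1/(jωL) + jωC
Y = (0.01389 + j0.04290) S
|Y| = 0.04509 S → |Z| = 1/|Y| = 22.18 Ω, ∠Z = −∠Y = -72.06°
I = V/|Z| = 2.705 A
P = VI cos φ = 60 × 2.705 × cos(-72.06°) = 50.00 W

50.00 W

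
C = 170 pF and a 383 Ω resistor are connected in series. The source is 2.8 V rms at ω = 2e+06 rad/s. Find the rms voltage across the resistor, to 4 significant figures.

X_C = 1/(ωC) = 2941 Ω
Z = 383.0 − j2941 Ω
|Z| = √(383.0² + 2941²) = 2966 Ω
I = V/|Z| = 944.0 μA
V_R = I·|Z_R| = 0.0009440 × 383.0 = 0.3616 V

0.3616 V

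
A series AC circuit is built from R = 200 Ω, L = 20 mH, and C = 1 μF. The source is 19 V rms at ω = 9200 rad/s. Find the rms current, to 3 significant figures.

88.9 mA

X_L = ωL = 184 Ω
X_C = 1/(ωC) = 109 Ω
Net reactance X = X_L − X_C = 75.3 Ω
Z = 200 + j75.3 Ω
|Z| = √(200² + 75.3²) = 214 Ω
I = V/|Z| = 19/214 = 88.9 mA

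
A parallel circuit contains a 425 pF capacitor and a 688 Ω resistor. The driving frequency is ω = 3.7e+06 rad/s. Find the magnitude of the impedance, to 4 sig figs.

X_C = 1/(ωC) = 635.9 Ω
Parallel: admittances add. Y = 1/R + jωC
Y = (0.001453 + j0.001572) S
|Y| = 0.002141 S → |Z| = 1/|Y| = 467.0 Ω, ∠Z = −∠Y = -47.25°

467.0 Ω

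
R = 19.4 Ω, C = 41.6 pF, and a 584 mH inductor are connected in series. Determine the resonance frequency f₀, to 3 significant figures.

ω₀ = 1/√(LC) = 1/√(0.584 × 4.16e-11) = 202900 rad/s
f₀ = ω₀/(2π) = 32.3 kHz

32.3 kHz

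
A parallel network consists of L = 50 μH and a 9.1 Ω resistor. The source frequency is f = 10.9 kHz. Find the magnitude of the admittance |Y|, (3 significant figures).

ω = 2πf = 68490 rad/s
X_L = ωL = 3.42 Ω
Parallel: admittances add. Y = 1/R + 1/(jωL)
Y = (0.110 − j0.292) S
|Y| = 0.312 S → |Z| = 1/|Y| = 3.20 Ω, ∠Z = −∠Y = 69.4°

312 mS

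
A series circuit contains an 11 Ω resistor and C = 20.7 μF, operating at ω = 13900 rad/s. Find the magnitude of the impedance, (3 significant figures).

11.5 Ω

X_C = 1/(ωC) = 3.48 Ω
Z = 11.0 − j3.48 Ω
|Z| = √(11.0² + 3.48²) = 11.5 Ω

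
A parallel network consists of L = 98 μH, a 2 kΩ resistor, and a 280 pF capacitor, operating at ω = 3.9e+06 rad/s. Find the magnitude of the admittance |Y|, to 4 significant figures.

X_L = ωL = 382.2 Ω
X_C = 1/(ωC) = 915.8 Ω
Parallel: admittances add. Y = 1/R + 1/(jωL) + jωC
Y = (0.0005000 − j0.001524) S
|Y| = 0.001604 S → |Z| = 1/|Y| = 623.3 Ω, ∠Z = −∠Y = 71.84°

1.604 mS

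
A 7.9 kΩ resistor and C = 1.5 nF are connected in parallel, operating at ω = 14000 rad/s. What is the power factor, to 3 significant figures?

X_C = 1/(ωC) = 47600 Ω
Parallel: admittances add. Y = 1/R + jωC
Y = (0.000127 + j2.1e-05) S
|Y| = 0.000128 S → |Z| = 1/|Y| = 7790 Ω, ∠Z = −∠Y = -9.42°
cos φ = cos(-9.42°) = 0.987

0.987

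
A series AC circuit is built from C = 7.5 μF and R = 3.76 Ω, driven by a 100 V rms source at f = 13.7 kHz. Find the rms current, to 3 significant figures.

ω = 2πf = 86080 rad/s
X_C = 1/(ωC) = 1.55 Ω
Z = 3.76 − j1.55 Ω
|Z| = √(3.76² + 1.55²) = 4.07 Ω
I = V/|Z| = 100/4.07 = 24.6 A

24.6 A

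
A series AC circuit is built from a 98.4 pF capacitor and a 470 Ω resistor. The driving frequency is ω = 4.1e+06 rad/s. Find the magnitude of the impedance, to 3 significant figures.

2520 Ω

X_C = 1/(ωC) = 2480 Ω
Z = 470 − j2480 Ω
|Z| = √(470² + 2480²) = 2520 Ω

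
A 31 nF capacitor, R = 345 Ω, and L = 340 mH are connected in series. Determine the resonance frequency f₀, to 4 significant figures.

1.550 kHz

ω₀ = 1/√(LC) = 1/√(0.34 × 3.1e-08) = 9740 rad/s
f₀ = ω₀/(2π) = 1.550 kHz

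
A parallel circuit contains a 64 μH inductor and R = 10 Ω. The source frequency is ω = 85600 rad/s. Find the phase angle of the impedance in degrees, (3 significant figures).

61.3°

X_L = ωL = 5.48 Ω
Parallel: admittances add. Y = 1/R + 1/(jωL)
Y = (0.100 − j0.183) S
|Y| = 0.208 S → |Z| = 1/|Y| = 4.80 Ω, ∠Z = −∠Y = 61.3°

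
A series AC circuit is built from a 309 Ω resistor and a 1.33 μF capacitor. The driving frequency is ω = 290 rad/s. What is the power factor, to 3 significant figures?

0.118

X_C = 1/(ωC) = 2590 Ω
Z = 309 − j2590 Ω
|Z| = √(309² + 2590²) = 2610 Ω
∠Z = arctan(-2590/309) = -83.2°
cos φ = cos(-83.2°) = 0.118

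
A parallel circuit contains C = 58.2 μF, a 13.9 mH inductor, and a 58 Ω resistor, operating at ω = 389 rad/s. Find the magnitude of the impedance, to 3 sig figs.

6.13 Ω

X_L = ωL = 5.41 Ω
X_C = 1/(ωC) = 44.2 Ω
Parallel: admittances add. Y = 1/R + 1/(jωL) + jωC
Y = (0.0172 − j0.162) S
|Y| = 0.163 S → |Z| = 1/|Y| = 6.13 Ω, ∠Z = −∠Y = 83.9°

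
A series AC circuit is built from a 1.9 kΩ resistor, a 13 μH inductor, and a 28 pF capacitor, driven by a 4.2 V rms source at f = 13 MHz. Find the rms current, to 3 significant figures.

ω = 2πf = 8.168e+07 rad/s
X_L = ωL = 1060 Ω
X_C = 1/(ωC) = 437 Ω
Net reactance X = X_L − X_C = 625 Ω
Z = 1900 + j625 Ω
|Z| = √(1900² + 625²) = 2000 Ω
I = V/|Z| = 4.2/2000 = 2.10 mA

2.10 mA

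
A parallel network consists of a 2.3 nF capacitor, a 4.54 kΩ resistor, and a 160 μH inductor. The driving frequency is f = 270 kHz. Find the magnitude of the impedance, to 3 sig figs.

3230 Ω

ω = 2πf = 1.696e+06 rad/s
X_L = ωL = 271 Ω
X_C = 1/(ωC) = 256 Ω
Parallel: admittances add. Y = 1/R + 1/(jωL) + jωC
Y = (0.000220 + j0.000218) S
|Y| = 0.000310 S → |Z| = 1/|Y| = 3230 Ω, ∠Z = −∠Y = -44.7°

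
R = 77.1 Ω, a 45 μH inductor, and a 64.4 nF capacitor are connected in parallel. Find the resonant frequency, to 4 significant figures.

ω₀ = 1/√(LC) = 1/√(4.5e-05 × 6.44e-08) = 587400 rad/s
f₀ = ω₀/(2π) = 93.49 kHz

93.49 kHz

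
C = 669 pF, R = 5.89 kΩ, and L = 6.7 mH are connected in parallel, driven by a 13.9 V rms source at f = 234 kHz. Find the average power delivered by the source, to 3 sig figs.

ω = 2πf = 1.47e+06 rad/s
X_L = ωL = 9850 Ω
X_C = 1/(ωC) = 1020 Ω
Parallel: admittances add. Y = 1/R + 1/(jωL) + jωC
Y = (0.000170 + j0.000882) S
|Y| = 0.000898 S → |Z| = 1/|Y| = 1110 Ω, ∠Z = −∠Y = -79.1°
I = V/|Z| = 12.5 mA
P = VI cos φ = 13.9 × 0.0125 × cos(-79.1°) = 32.8 mW

32.8 mW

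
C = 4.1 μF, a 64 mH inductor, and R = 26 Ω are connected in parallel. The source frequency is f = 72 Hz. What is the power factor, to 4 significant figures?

ω = 2πf = 452.4 rad/s
X_L = ωL = 28.95 Ω
X_C = 1/(ωC) = 539.1 Ω
Parallel: admittances add. Y = 1/R + 1/(jωL) + jωC
Y = (0.03846 − j0.03268) S
|Y| = 0.05047 S → |Z| = 1/|Y| = 19.81 Ω, ∠Z = −∠Y = 40.36°
cos φ = cos(40.36°) = 0.7620

0.7620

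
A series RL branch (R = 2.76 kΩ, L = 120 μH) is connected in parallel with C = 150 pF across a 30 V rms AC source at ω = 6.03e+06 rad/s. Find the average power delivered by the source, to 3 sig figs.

305 mW

X_L = ωL = 724 Ω
X_C = 1/(ωC) = 1110 Ω
Branch 1 (R+jX_L): Z₁ = 2760 + j724 Ω, |Z₁| = 2850 Ω
Branch 2 (−jX_C): Z₂ = −j1110 Ω
Parallel: Z = Z₁Z₂/(Z₁+Z₂), |Z| = 1130 Ω, ∠Z = -67.4°
I = V/|Z| = 26.5 mA
P = VI cos φ = 30 × 0.0265 × cos(-67.4°) = 305 mW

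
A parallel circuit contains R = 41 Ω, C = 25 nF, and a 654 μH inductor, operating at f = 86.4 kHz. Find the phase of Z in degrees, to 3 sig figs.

-23.8°

ω = 2πf = 542900 rad/s
X_L = ωL = 355 Ω
X_C = 1/(ωC) = 73.7 Ω
Parallel: admittances add. Y = 1/R + 1/(jωL) + jωC
Y = (0.0244 + j0.0108) S
|Y| = 0.0267 S → |Z| = 1/|Y| = 37.5 Ω, ∠Z = −∠Y = -23.8°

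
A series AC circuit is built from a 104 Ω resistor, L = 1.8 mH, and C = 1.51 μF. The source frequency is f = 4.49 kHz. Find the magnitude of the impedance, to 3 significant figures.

ω = 2πf = 28210 rad/s
X_L = ωL = 50.8 Ω
X_C = 1/(ωC) = 23.5 Ω
Net reactance X = X_L − X_C = 27.3 Ω
Z = 104 + j27.3 Ω
|Z| = √(104² + 27.3²) = 108 Ω

108 Ω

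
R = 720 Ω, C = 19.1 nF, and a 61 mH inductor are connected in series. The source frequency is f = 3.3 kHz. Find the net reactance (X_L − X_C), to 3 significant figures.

-1260 Ω

ω = 2πf = 20730 rad/s
X_L = ωL = 1260 Ω
X_C = 1/(ωC) = 2530 Ω
X = 1260 − 2530 = -1260 Ω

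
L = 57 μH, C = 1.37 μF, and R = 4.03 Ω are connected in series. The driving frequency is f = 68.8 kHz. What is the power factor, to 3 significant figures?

ω = 2πf = 432300 rad/s
X_L = ωL = 24.6 Ω
X_C = 1/(ωC) = 1.69 Ω
Net reactance X = X_L − X_C = 23.0 Ω
Z = 4.03 + j23.0 Ω
|Z| = √(4.03² + 23.0²) = 23.3 Ω
∠Z = arctan(23.0/4.03) = 80.0°
cos φ = cos(80.0°) = 0.173

0.173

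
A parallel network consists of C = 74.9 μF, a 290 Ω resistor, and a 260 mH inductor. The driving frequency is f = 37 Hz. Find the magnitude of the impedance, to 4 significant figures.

ω = 2πf = 232.5 rad/s
X_L = ωL = 60.44 Ω
X_C = 1/(ωC) = 57.43 Ω
Parallel: admittances add. Y = 1/R + 1/(jωL) + jωC
Y = (0.003448 + j0.0008684) S
|Y| = 0.003556 S → |Z| = 1/|Y| = 281.2 Ω, ∠Z = −∠Y = -14.14°

281.2 Ω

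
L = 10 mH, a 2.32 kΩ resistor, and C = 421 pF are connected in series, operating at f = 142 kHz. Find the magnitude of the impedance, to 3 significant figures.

6680 Ω

ω = 2πf = 892200 rad/s
X_L = ωL = 8920 Ω
X_C = 1/(ωC) = 2660 Ω
Net reactance X = X_L − X_C = 6260 Ω
Z = 2320 + j6260 Ω
|Z| = √(2320² + 6260²) = 6680 Ω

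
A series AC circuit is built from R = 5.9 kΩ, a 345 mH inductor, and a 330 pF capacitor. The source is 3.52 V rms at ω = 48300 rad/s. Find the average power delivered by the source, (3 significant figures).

33.9 μW

X_L = ωL = 16700 Ω
X_C = 1/(ωC) = 62700 Ω
Net reactance X = X_L − X_C = -46100 Ω
Z = 5900 − j46100 Ω
|Z| = √(5900² + 46100²) = 46500 Ω
∠Z = arctan(-46100/5900) = -82.7°
I = V/|Z| = 75.8 μA
P = VI cos φ = 3.52 × 7.58e-05 × cos(-82.7°) = 33.9 μW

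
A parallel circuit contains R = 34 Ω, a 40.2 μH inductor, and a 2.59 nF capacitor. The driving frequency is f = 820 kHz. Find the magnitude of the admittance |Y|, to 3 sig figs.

30.6 mS

ω = 2πf = 5.152e+06 rad/s
X_L = ωL = 207 Ω
X_C = 1/(ωC) = 74.9 Ω
Parallel: admittances add. Y = 1/R + 1/(jωL) + jωC
Y = (0.0294 + j0.00852) S
|Y| = 0.0306 S → |Z| = 1/|Y| = 32.7 Ω, ∠Z = −∠Y = -16.1°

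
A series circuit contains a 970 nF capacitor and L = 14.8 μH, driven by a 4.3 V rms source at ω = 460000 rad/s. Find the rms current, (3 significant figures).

942 mA

X_L = ωL = 6.81 Ω
X_C = 1/(ωC) = 2.24 Ω
Net reactance X = X_L − X_C = 4.57 Ω
Z = j4.57 Ω
|Z| = √(0² + 4.57²) = 4.57 Ω
I = V/|Z| = 4.3/4.57 = 942 mA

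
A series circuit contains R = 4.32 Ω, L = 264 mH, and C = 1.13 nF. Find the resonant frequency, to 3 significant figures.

9.21 kHz

ω₀ = 1/√(LC) = 1/√(0.264 × 1.13e-09) = 57900 rad/s
f₀ = ω₀/(2π) = 9.21 kHz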